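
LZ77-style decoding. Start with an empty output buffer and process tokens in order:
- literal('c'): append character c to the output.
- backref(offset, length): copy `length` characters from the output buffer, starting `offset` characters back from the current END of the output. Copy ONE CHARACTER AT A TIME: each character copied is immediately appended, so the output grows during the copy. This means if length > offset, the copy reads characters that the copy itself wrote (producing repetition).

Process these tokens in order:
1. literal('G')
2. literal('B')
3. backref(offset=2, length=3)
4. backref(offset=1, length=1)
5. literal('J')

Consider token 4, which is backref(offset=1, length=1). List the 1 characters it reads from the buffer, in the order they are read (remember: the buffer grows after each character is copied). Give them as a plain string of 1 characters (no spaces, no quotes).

Token 1: literal('G'). Output: "G"
Token 2: literal('B'). Output: "GB"
Token 3: backref(off=2, len=3) (overlapping!). Copied 'GBG' from pos 0. Output: "GBGBG"
Token 4: backref(off=1, len=1). Buffer before: "GBGBG" (len 5)
  byte 1: read out[4]='G', append. Buffer now: "GBGBGG"

Answer: G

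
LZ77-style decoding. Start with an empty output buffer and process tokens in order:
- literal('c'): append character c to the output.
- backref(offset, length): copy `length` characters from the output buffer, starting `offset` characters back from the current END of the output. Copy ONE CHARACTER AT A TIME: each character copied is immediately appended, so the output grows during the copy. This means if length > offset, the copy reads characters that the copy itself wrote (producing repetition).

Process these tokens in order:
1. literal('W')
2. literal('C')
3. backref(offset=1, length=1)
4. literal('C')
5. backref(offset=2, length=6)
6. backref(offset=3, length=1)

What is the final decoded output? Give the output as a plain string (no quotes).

Token 1: literal('W'). Output: "W"
Token 2: literal('C'). Output: "WC"
Token 3: backref(off=1, len=1). Copied 'C' from pos 1. Output: "WCC"
Token 4: literal('C'). Output: "WCCC"
Token 5: backref(off=2, len=6) (overlapping!). Copied 'CCCCCC' from pos 2. Output: "WCCCCCCCCC"
Token 6: backref(off=3, len=1). Copied 'C' from pos 7. Output: "WCCCCCCCCCC"

Answer: WCCCCCCCCCC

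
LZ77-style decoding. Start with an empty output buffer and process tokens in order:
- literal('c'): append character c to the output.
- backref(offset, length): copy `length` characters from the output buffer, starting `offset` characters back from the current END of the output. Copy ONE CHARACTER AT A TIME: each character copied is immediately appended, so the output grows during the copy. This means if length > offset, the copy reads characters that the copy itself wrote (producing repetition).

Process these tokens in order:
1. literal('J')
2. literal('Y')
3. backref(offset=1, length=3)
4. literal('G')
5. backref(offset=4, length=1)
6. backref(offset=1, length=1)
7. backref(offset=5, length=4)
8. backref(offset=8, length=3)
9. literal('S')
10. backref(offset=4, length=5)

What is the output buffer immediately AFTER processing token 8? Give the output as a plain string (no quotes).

Answer: JYYYYGYYYYGYYGY

Derivation:
Token 1: literal('J'). Output: "J"
Token 2: literal('Y'). Output: "JY"
Token 3: backref(off=1, len=3) (overlapping!). Copied 'YYY' from pos 1. Output: "JYYYY"
Token 4: literal('G'). Output: "JYYYYG"
Token 5: backref(off=4, len=1). Copied 'Y' from pos 2. Output: "JYYYYGY"
Token 6: backref(off=1, len=1). Copied 'Y' from pos 6. Output: "JYYYYGYY"
Token 7: backref(off=5, len=4). Copied 'YYGY' from pos 3. Output: "JYYYYGYYYYGY"
Token 8: backref(off=8, len=3). Copied 'YGY' from pos 4. Output: "JYYYYGYYYYGYYGY"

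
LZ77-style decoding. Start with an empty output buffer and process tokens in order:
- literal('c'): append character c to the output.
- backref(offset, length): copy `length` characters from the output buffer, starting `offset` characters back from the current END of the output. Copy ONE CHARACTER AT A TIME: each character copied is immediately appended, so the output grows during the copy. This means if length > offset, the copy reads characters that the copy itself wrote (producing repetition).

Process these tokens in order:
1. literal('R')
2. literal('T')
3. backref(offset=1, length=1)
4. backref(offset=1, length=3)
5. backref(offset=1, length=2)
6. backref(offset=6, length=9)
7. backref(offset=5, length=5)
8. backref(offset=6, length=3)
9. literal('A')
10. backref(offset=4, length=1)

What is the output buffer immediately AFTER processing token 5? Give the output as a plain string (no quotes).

Token 1: literal('R'). Output: "R"
Token 2: literal('T'). Output: "RT"
Token 3: backref(off=1, len=1). Copied 'T' from pos 1. Output: "RTT"
Token 4: backref(off=1, len=3) (overlapping!). Copied 'TTT' from pos 2. Output: "RTTTTT"
Token 5: backref(off=1, len=2) (overlapping!). Copied 'TT' from pos 5. Output: "RTTTTTTT"

Answer: RTTTTTTT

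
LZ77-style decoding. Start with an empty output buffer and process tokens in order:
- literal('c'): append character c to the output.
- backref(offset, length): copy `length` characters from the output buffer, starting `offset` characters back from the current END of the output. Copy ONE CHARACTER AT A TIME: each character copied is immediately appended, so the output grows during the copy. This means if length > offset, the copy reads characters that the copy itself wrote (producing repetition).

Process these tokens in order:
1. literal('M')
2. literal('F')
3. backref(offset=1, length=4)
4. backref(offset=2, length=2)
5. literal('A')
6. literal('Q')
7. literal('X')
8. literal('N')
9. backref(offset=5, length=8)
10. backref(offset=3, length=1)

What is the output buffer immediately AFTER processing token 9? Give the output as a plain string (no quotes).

Token 1: literal('M'). Output: "M"
Token 2: literal('F'). Output: "MF"
Token 3: backref(off=1, len=4) (overlapping!). Copied 'FFFF' from pos 1. Output: "MFFFFF"
Token 4: backref(off=2, len=2). Copied 'FF' from pos 4. Output: "MFFFFFFF"
Token 5: literal('A'). Output: "MFFFFFFFA"
Token 6: literal('Q'). Output: "MFFFFFFFAQ"
Token 7: literal('X'). Output: "MFFFFFFFAQX"
Token 8: literal('N'). Output: "MFFFFFFFAQXN"
Token 9: backref(off=5, len=8) (overlapping!). Copied 'FAQXNFAQ' from pos 7. Output: "MFFFFFFFAQXNFAQXNFAQ"

Answer: MFFFFFFFAQXNFAQXNFAQ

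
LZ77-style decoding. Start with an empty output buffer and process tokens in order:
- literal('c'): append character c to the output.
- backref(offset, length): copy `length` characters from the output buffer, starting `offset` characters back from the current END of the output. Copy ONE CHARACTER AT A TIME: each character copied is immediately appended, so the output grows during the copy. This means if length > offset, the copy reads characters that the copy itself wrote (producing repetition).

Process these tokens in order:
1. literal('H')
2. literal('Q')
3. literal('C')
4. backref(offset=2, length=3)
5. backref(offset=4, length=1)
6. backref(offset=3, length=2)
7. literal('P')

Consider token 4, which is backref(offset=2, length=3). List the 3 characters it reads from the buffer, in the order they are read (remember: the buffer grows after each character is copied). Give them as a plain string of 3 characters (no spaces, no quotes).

Answer: QCQ

Derivation:
Token 1: literal('H'). Output: "H"
Token 2: literal('Q'). Output: "HQ"
Token 3: literal('C'). Output: "HQC"
Token 4: backref(off=2, len=3). Buffer before: "HQC" (len 3)
  byte 1: read out[1]='Q', append. Buffer now: "HQCQ"
  byte 2: read out[2]='C', append. Buffer now: "HQCQC"
  byte 3: read out[3]='Q', append. Buffer now: "HQCQCQ"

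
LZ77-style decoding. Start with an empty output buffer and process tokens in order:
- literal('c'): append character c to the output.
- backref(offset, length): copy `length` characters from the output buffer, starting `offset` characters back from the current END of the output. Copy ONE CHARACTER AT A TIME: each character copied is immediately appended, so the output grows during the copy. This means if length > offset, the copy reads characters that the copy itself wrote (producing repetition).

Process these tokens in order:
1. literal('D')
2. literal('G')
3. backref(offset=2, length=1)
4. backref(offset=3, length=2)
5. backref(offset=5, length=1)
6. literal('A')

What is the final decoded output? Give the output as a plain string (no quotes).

Token 1: literal('D'). Output: "D"
Token 2: literal('G'). Output: "DG"
Token 3: backref(off=2, len=1). Copied 'D' from pos 0. Output: "DGD"
Token 4: backref(off=3, len=2). Copied 'DG' from pos 0. Output: "DGDDG"
Token 5: backref(off=5, len=1). Copied 'D' from pos 0. Output: "DGDDGD"
Token 6: literal('A'). Output: "DGDDGDA"

Answer: DGDDGDA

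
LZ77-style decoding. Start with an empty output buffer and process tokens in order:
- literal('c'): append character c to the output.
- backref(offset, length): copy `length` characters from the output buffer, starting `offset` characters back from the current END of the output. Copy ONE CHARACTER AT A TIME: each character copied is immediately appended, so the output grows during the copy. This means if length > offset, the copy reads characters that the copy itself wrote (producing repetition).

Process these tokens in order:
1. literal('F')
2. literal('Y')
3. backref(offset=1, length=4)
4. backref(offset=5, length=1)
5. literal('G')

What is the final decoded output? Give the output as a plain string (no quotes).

Token 1: literal('F'). Output: "F"
Token 2: literal('Y'). Output: "FY"
Token 3: backref(off=1, len=4) (overlapping!). Copied 'YYYY' from pos 1. Output: "FYYYYY"
Token 4: backref(off=5, len=1). Copied 'Y' from pos 1. Output: "FYYYYYY"
Token 5: literal('G'). Output: "FYYYYYYG"

Answer: FYYYYYYG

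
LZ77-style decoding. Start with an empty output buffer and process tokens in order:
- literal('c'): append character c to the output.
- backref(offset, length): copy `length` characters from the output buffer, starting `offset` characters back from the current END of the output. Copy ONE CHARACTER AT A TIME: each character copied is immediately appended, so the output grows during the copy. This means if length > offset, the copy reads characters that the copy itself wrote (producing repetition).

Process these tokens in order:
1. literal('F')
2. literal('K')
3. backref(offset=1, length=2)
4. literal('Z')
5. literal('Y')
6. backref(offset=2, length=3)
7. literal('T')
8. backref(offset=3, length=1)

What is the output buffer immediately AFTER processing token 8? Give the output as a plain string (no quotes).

Token 1: literal('F'). Output: "F"
Token 2: literal('K'). Output: "FK"
Token 3: backref(off=1, len=2) (overlapping!). Copied 'KK' from pos 1. Output: "FKKK"
Token 4: literal('Z'). Output: "FKKKZ"
Token 5: literal('Y'). Output: "FKKKZY"
Token 6: backref(off=2, len=3) (overlapping!). Copied 'ZYZ' from pos 4. Output: "FKKKZYZYZ"
Token 7: literal('T'). Output: "FKKKZYZYZT"
Token 8: backref(off=3, len=1). Copied 'Y' from pos 7. Output: "FKKKZYZYZTY"

Answer: FKKKZYZYZTY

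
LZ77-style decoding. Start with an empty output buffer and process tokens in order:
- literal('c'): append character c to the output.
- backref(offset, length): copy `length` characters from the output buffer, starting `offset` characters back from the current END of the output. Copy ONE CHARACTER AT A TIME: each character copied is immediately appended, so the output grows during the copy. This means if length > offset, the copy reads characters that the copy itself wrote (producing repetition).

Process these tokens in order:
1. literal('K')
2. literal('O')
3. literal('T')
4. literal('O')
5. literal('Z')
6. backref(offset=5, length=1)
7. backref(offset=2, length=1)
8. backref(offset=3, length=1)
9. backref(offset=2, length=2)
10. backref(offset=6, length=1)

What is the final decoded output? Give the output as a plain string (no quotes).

Answer: KOTOZKZZZZZ

Derivation:
Token 1: literal('K'). Output: "K"
Token 2: literal('O'). Output: "KO"
Token 3: literal('T'). Output: "KOT"
Token 4: literal('O'). Output: "KOTO"
Token 5: literal('Z'). Output: "KOTOZ"
Token 6: backref(off=5, len=1). Copied 'K' from pos 0. Output: "KOTOZK"
Token 7: backref(off=2, len=1). Copied 'Z' from pos 4. Output: "KOTOZKZ"
Token 8: backref(off=3, len=1). Copied 'Z' from pos 4. Output: "KOTOZKZZ"
Token 9: backref(off=2, len=2). Copied 'ZZ' from pos 6. Output: "KOTOZKZZZZ"
Token 10: backref(off=6, len=1). Copied 'Z' from pos 4. Output: "KOTOZKZZZZZ"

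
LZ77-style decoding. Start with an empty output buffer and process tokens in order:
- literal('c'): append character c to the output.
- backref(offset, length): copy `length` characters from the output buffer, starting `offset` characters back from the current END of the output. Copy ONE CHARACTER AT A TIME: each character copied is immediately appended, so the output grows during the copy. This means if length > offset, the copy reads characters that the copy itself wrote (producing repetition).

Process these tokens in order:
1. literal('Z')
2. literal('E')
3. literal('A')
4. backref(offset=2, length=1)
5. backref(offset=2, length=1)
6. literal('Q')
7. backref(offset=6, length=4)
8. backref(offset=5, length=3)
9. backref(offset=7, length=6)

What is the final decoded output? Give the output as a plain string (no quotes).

Token 1: literal('Z'). Output: "Z"
Token 2: literal('E'). Output: "ZE"
Token 3: literal('A'). Output: "ZEA"
Token 4: backref(off=2, len=1). Copied 'E' from pos 1. Output: "ZEAE"
Token 5: backref(off=2, len=1). Copied 'A' from pos 2. Output: "ZEAEA"
Token 6: literal('Q'). Output: "ZEAEAQ"
Token 7: backref(off=6, len=4). Copied 'ZEAE' from pos 0. Output: "ZEAEAQZEAE"
Token 8: backref(off=5, len=3). Copied 'QZE' from pos 5. Output: "ZEAEAQZEAEQZE"
Token 9: backref(off=7, len=6). Copied 'ZEAEQZ' from pos 6. Output: "ZEAEAQZEAEQZEZEAEQZ"

Answer: ZEAEAQZEAEQZEZEAEQZ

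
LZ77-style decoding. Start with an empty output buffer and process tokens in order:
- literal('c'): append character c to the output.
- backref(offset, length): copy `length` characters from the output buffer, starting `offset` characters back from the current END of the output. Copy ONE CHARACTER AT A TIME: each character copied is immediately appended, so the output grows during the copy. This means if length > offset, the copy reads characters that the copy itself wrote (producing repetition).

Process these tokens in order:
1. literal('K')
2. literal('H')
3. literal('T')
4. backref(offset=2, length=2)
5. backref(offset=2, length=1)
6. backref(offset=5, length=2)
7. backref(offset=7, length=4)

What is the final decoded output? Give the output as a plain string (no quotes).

Answer: KHTHTHHTHTHT

Derivation:
Token 1: literal('K'). Output: "K"
Token 2: literal('H'). Output: "KH"
Token 3: literal('T'). Output: "KHT"
Token 4: backref(off=2, len=2). Copied 'HT' from pos 1. Output: "KHTHT"
Token 5: backref(off=2, len=1). Copied 'H' from pos 3. Output: "KHTHTH"
Token 6: backref(off=5, len=2). Copied 'HT' from pos 1. Output: "KHTHTHHT"
Token 7: backref(off=7, len=4). Copied 'HTHT' from pos 1. Output: "KHTHTHHTHTHT"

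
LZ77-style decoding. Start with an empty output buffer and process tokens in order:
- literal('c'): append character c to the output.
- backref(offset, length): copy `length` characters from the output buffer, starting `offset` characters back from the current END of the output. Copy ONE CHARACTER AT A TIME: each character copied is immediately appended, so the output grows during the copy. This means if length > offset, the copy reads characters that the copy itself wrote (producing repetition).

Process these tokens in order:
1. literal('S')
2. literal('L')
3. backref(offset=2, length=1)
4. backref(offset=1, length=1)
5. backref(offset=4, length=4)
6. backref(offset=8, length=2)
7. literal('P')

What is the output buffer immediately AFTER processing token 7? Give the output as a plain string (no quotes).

Answer: SLSSSLSSSLP

Derivation:
Token 1: literal('S'). Output: "S"
Token 2: literal('L'). Output: "SL"
Token 3: backref(off=2, len=1). Copied 'S' from pos 0. Output: "SLS"
Token 4: backref(off=1, len=1). Copied 'S' from pos 2. Output: "SLSS"
Token 5: backref(off=4, len=4). Copied 'SLSS' from pos 0. Output: "SLSSSLSS"
Token 6: backref(off=8, len=2). Copied 'SL' from pos 0. Output: "SLSSSLSSSL"
Token 7: literal('P'). Output: "SLSSSLSSSLP"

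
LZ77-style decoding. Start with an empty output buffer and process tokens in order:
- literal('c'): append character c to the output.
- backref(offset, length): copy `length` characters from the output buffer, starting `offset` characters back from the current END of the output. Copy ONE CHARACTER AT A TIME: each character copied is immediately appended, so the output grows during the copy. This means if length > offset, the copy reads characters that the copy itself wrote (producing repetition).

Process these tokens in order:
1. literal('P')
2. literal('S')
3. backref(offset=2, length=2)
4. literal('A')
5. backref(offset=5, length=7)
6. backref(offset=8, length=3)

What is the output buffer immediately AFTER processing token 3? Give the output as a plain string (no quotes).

Answer: PSPS

Derivation:
Token 1: literal('P'). Output: "P"
Token 2: literal('S'). Output: "PS"
Token 3: backref(off=2, len=2). Copied 'PS' from pos 0. Output: "PSPS"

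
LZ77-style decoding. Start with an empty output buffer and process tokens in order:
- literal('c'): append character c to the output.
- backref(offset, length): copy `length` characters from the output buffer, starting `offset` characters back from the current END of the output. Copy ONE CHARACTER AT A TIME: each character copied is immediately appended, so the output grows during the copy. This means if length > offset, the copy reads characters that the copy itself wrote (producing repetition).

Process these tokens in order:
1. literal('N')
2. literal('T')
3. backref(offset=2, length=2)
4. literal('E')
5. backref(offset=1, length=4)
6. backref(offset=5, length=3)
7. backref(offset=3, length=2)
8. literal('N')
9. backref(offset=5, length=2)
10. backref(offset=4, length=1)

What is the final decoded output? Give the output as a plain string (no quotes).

Answer: NTNTEEEEEEEEEENEEE

Derivation:
Token 1: literal('N'). Output: "N"
Token 2: literal('T'). Output: "NT"
Token 3: backref(off=2, len=2). Copied 'NT' from pos 0. Output: "NTNT"
Token 4: literal('E'). Output: "NTNTE"
Token 5: backref(off=1, len=4) (overlapping!). Copied 'EEEE' from pos 4. Output: "NTNTEEEEE"
Token 6: backref(off=5, len=3). Copied 'EEE' from pos 4. Output: "NTNTEEEEEEEE"
Token 7: backref(off=3, len=2). Copied 'EE' from pos 9. Output: "NTNTEEEEEEEEEE"
Token 8: literal('N'). Output: "NTNTEEEEEEEEEEN"
Token 9: backref(off=5, len=2). Copied 'EE' from pos 10. Output: "NTNTEEEEEEEEEENEE"
Token 10: backref(off=4, len=1). Copied 'E' from pos 13. Output: "NTNTEEEEEEEEEENEEE"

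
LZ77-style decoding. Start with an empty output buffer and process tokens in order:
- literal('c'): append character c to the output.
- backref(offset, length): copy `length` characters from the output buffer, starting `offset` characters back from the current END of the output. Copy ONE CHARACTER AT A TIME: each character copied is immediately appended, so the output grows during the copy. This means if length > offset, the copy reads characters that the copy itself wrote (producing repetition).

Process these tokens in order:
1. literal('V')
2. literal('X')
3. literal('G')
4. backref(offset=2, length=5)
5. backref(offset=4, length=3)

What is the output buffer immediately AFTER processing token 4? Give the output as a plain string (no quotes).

Token 1: literal('V'). Output: "V"
Token 2: literal('X'). Output: "VX"
Token 3: literal('G'). Output: "VXG"
Token 4: backref(off=2, len=5) (overlapping!). Copied 'XGXGX' from pos 1. Output: "VXGXGXGX"

Answer: VXGXGXGX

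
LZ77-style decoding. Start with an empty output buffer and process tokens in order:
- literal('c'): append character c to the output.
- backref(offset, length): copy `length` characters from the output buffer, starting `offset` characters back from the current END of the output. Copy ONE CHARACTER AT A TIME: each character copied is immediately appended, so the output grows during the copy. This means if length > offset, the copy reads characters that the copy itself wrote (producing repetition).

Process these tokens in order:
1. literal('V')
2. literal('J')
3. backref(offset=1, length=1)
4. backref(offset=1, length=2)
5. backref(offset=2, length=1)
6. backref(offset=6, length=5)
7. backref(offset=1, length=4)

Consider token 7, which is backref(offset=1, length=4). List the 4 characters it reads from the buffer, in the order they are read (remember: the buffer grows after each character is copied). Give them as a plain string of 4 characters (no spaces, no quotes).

Answer: JJJJ

Derivation:
Token 1: literal('V'). Output: "V"
Token 2: literal('J'). Output: "VJ"
Token 3: backref(off=1, len=1). Copied 'J' from pos 1. Output: "VJJ"
Token 4: backref(off=1, len=2) (overlapping!). Copied 'JJ' from pos 2. Output: "VJJJJ"
Token 5: backref(off=2, len=1). Copied 'J' from pos 3. Output: "VJJJJJ"
Token 6: backref(off=6, len=5). Copied 'VJJJJ' from pos 0. Output: "VJJJJJVJJJJ"
Token 7: backref(off=1, len=4). Buffer before: "VJJJJJVJJJJ" (len 11)
  byte 1: read out[10]='J', append. Buffer now: "VJJJJJVJJJJJ"
  byte 2: read out[11]='J', append. Buffer now: "VJJJJJVJJJJJJ"
  byte 3: read out[12]='J', append. Buffer now: "VJJJJJVJJJJJJJ"
  byte 4: read out[13]='J', append. Buffer now: "VJJJJJVJJJJJJJJ"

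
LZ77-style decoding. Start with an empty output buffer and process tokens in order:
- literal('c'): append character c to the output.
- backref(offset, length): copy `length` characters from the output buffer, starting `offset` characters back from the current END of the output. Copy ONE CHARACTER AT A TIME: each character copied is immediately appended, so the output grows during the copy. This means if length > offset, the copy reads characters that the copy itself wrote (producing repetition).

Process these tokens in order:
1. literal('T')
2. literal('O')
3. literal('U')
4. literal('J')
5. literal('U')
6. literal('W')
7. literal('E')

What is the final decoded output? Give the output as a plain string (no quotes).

Token 1: literal('T'). Output: "T"
Token 2: literal('O'). Output: "TO"
Token 3: literal('U'). Output: "TOU"
Token 4: literal('J'). Output: "TOUJ"
Token 5: literal('U'). Output: "TOUJU"
Token 6: literal('W'). Output: "TOUJUW"
Token 7: literal('E'). Output: "TOUJUWE"

Answer: TOUJUWE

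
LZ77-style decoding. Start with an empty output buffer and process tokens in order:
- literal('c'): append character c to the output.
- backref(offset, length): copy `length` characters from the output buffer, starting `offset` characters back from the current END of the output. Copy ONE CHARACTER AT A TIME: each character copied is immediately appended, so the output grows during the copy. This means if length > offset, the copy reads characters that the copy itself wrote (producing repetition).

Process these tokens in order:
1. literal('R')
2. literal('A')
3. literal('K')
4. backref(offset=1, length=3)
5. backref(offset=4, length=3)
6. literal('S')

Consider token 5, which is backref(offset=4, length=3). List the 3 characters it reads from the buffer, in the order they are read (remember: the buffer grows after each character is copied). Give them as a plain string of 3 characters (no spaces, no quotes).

Answer: KKK

Derivation:
Token 1: literal('R'). Output: "R"
Token 2: literal('A'). Output: "RA"
Token 3: literal('K'). Output: "RAK"
Token 4: backref(off=1, len=3) (overlapping!). Copied 'KKK' from pos 2. Output: "RAKKKK"
Token 5: backref(off=4, len=3). Buffer before: "RAKKKK" (len 6)
  byte 1: read out[2]='K', append. Buffer now: "RAKKKKK"
  byte 2: read out[3]='K', append. Buffer now: "RAKKKKKK"
  byte 3: read out[4]='K', append. Buffer now: "RAKKKKKKK"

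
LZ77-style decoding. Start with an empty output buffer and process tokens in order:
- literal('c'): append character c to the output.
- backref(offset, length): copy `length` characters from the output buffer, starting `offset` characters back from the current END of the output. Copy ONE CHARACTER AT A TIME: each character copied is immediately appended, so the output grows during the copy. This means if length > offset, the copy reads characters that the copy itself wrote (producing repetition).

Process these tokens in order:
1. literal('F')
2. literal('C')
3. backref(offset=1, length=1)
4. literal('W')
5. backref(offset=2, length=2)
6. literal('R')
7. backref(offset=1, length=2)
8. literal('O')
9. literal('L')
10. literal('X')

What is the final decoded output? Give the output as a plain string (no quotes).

Answer: FCCWCWRRROLX

Derivation:
Token 1: literal('F'). Output: "F"
Token 2: literal('C'). Output: "FC"
Token 3: backref(off=1, len=1). Copied 'C' from pos 1. Output: "FCC"
Token 4: literal('W'). Output: "FCCW"
Token 5: backref(off=2, len=2). Copied 'CW' from pos 2. Output: "FCCWCW"
Token 6: literal('R'). Output: "FCCWCWR"
Token 7: backref(off=1, len=2) (overlapping!). Copied 'RR' from pos 6. Output: "FCCWCWRRR"
Token 8: literal('O'). Output: "FCCWCWRRRO"
Token 9: literal('L'). Output: "FCCWCWRRROL"
Token 10: literal('X'). Output: "FCCWCWRRROLX"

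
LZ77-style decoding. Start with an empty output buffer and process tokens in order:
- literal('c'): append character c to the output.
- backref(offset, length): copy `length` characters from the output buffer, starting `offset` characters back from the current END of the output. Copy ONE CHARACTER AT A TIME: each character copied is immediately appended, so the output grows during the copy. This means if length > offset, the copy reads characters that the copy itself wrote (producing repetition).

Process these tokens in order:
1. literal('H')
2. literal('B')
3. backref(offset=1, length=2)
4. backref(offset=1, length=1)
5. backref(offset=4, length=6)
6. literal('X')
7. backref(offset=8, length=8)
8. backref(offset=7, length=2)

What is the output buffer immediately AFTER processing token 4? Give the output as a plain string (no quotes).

Token 1: literal('H'). Output: "H"
Token 2: literal('B'). Output: "HB"
Token 3: backref(off=1, len=2) (overlapping!). Copied 'BB' from pos 1. Output: "HBBB"
Token 4: backref(off=1, len=1). Copied 'B' from pos 3. Output: "HBBBB"

Answer: HBBBB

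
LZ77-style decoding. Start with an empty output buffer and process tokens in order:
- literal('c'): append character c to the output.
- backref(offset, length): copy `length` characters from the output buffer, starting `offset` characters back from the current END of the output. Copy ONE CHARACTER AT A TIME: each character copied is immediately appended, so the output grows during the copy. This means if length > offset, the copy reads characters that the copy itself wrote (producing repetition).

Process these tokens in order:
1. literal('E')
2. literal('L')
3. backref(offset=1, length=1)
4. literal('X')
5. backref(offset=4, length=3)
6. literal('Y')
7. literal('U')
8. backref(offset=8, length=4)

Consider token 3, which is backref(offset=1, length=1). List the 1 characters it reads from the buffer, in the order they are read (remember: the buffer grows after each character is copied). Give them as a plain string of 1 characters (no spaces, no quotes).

Answer: L

Derivation:
Token 1: literal('E'). Output: "E"
Token 2: literal('L'). Output: "EL"
Token 3: backref(off=1, len=1). Buffer before: "EL" (len 2)
  byte 1: read out[1]='L', append. Buffer now: "ELL"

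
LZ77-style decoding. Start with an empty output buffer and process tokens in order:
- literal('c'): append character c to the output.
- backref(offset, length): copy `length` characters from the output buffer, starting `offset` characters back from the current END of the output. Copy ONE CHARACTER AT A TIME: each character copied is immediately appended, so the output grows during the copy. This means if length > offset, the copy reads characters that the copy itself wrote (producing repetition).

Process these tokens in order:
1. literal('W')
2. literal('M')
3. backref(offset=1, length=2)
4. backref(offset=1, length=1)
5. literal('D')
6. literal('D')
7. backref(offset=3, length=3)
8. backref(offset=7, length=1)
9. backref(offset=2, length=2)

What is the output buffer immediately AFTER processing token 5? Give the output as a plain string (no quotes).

Answer: WMMMMD

Derivation:
Token 1: literal('W'). Output: "W"
Token 2: literal('M'). Output: "WM"
Token 3: backref(off=1, len=2) (overlapping!). Copied 'MM' from pos 1. Output: "WMMM"
Token 4: backref(off=1, len=1). Copied 'M' from pos 3. Output: "WMMMM"
Token 5: literal('D'). Output: "WMMMMD"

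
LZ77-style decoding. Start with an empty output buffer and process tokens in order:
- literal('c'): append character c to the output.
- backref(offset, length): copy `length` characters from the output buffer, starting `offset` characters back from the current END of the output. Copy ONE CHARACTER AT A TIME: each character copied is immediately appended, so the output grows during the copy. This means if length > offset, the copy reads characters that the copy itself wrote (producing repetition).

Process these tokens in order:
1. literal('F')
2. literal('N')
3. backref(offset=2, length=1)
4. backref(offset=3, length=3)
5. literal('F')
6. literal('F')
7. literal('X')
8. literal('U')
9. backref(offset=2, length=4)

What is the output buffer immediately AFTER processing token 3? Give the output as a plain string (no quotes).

Answer: FNF

Derivation:
Token 1: literal('F'). Output: "F"
Token 2: literal('N'). Output: "FN"
Token 3: backref(off=2, len=1). Copied 'F' from pos 0. Output: "FNF"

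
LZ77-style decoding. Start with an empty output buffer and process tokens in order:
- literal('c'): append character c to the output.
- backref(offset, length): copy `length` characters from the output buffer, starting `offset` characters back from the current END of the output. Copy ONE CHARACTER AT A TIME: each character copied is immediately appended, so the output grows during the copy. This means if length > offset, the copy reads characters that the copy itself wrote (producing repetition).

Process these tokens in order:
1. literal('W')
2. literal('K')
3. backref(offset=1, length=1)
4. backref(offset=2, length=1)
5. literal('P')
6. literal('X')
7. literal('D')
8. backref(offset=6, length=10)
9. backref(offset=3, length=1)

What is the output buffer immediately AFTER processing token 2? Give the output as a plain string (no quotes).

Answer: WK

Derivation:
Token 1: literal('W'). Output: "W"
Token 2: literal('K'). Output: "WK"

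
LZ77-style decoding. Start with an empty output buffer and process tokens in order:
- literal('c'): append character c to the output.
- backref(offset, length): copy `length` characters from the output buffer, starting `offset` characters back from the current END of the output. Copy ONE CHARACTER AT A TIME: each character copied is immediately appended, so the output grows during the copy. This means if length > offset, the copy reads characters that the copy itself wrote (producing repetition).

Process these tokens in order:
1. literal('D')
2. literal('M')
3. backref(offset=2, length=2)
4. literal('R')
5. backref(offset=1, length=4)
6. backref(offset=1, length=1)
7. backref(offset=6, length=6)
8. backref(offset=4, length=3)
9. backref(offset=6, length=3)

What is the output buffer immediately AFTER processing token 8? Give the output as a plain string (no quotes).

Answer: DMDMRRRRRRRRRRRRRRR

Derivation:
Token 1: literal('D'). Output: "D"
Token 2: literal('M'). Output: "DM"
Token 3: backref(off=2, len=2). Copied 'DM' from pos 0. Output: "DMDM"
Token 4: literal('R'). Output: "DMDMR"
Token 5: backref(off=1, len=4) (overlapping!). Copied 'RRRR' from pos 4. Output: "DMDMRRRRR"
Token 6: backref(off=1, len=1). Copied 'R' from pos 8. Output: "DMDMRRRRRR"
Token 7: backref(off=6, len=6). Copied 'RRRRRR' from pos 4. Output: "DMDMRRRRRRRRRRRR"
Token 8: backref(off=4, len=3). Copied 'RRR' from pos 12. Output: "DMDMRRRRRRRRRRRRRRR"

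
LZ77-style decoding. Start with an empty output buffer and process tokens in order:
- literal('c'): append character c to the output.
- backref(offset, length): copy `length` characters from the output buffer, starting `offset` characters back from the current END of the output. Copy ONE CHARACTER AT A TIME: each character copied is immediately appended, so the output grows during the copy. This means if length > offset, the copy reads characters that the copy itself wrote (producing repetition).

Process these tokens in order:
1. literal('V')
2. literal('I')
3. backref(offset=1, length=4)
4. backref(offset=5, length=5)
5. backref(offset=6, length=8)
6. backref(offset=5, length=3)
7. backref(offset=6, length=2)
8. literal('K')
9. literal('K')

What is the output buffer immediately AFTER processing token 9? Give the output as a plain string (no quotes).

Token 1: literal('V'). Output: "V"
Token 2: literal('I'). Output: "VI"
Token 3: backref(off=1, len=4) (overlapping!). Copied 'IIII' from pos 1. Output: "VIIIII"
Token 4: backref(off=5, len=5). Copied 'IIIII' from pos 1. Output: "VIIIIIIIIII"
Token 5: backref(off=6, len=8) (overlapping!). Copied 'IIIIIIII' from pos 5. Output: "VIIIIIIIIIIIIIIIIII"
Token 6: backref(off=5, len=3). Copied 'III' from pos 14. Output: "VIIIIIIIIIIIIIIIIIIIII"
Token 7: backref(off=6, len=2). Copied 'II' from pos 16. Output: "VIIIIIIIIIIIIIIIIIIIIIII"
Token 8: literal('K'). Output: "VIIIIIIIIIIIIIIIIIIIIIIIK"
Token 9: literal('K'). Output: "VIIIIIIIIIIIIIIIIIIIIIIIKK"

Answer: VIIIIIIIIIIIIIIIIIIIIIIIKK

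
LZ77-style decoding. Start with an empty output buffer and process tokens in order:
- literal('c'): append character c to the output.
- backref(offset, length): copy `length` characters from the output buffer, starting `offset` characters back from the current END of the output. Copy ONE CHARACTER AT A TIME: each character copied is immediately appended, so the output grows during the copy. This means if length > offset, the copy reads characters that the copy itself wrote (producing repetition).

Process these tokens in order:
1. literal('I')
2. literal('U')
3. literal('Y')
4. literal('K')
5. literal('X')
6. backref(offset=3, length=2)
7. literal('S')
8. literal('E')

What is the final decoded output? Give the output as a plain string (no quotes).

Answer: IUYKXYKSE

Derivation:
Token 1: literal('I'). Output: "I"
Token 2: literal('U'). Output: "IU"
Token 3: literal('Y'). Output: "IUY"
Token 4: literal('K'). Output: "IUYK"
Token 5: literal('X'). Output: "IUYKX"
Token 6: backref(off=3, len=2). Copied 'YK' from pos 2. Output: "IUYKXYK"
Token 7: literal('S'). Output: "IUYKXYKS"
Token 8: literal('E'). Output: "IUYKXYKSE"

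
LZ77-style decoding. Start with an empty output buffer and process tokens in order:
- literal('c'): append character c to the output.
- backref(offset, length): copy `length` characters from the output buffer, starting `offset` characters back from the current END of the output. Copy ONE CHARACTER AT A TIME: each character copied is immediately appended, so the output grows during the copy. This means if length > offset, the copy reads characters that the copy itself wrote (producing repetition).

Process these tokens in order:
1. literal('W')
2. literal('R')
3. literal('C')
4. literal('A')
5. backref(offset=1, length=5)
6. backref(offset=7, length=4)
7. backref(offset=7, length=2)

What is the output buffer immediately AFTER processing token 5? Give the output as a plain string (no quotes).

Token 1: literal('W'). Output: "W"
Token 2: literal('R'). Output: "WR"
Token 3: literal('C'). Output: "WRC"
Token 4: literal('A'). Output: "WRCA"
Token 5: backref(off=1, len=5) (overlapping!). Copied 'AAAAA' from pos 3. Output: "WRCAAAAAA"

Answer: WRCAAAAAA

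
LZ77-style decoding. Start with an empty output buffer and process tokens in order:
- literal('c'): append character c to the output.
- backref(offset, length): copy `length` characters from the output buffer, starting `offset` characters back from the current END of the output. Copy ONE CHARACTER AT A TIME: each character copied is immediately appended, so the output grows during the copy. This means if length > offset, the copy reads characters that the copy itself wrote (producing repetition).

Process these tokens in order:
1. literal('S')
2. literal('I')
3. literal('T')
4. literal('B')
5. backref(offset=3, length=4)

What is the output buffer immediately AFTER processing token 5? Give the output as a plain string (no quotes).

Token 1: literal('S'). Output: "S"
Token 2: literal('I'). Output: "SI"
Token 3: literal('T'). Output: "SIT"
Token 4: literal('B'). Output: "SITB"
Token 5: backref(off=3, len=4) (overlapping!). Copied 'ITBI' from pos 1. Output: "SITBITBI"

Answer: SITBITBI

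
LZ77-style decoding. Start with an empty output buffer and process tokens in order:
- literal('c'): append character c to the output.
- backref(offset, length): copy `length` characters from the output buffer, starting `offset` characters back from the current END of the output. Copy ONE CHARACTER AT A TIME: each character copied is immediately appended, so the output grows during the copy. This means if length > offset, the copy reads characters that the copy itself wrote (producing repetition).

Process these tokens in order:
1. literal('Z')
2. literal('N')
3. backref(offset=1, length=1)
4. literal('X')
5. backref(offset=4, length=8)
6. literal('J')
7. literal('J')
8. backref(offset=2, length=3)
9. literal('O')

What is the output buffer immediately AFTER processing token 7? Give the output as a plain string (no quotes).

Answer: ZNNXZNNXZNNXJJ

Derivation:
Token 1: literal('Z'). Output: "Z"
Token 2: literal('N'). Output: "ZN"
Token 3: backref(off=1, len=1). Copied 'N' from pos 1. Output: "ZNN"
Token 4: literal('X'). Output: "ZNNX"
Token 5: backref(off=4, len=8) (overlapping!). Copied 'ZNNXZNNX' from pos 0. Output: "ZNNXZNNXZNNX"
Token 6: literal('J'). Output: "ZNNXZNNXZNNXJ"
Token 7: literal('J'). Output: "ZNNXZNNXZNNXJJ"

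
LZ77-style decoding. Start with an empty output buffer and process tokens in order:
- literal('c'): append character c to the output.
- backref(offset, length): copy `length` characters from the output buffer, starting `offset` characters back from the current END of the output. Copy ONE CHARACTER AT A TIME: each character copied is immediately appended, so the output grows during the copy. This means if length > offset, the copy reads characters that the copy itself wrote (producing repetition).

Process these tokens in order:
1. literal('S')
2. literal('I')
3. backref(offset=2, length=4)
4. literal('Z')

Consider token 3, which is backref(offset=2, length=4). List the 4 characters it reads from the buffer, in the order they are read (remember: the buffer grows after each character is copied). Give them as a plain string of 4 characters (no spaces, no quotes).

Answer: SISI

Derivation:
Token 1: literal('S'). Output: "S"
Token 2: literal('I'). Output: "SI"
Token 3: backref(off=2, len=4). Buffer before: "SI" (len 2)
  byte 1: read out[0]='S', append. Buffer now: "SIS"
  byte 2: read out[1]='I', append. Buffer now: "SISI"
  byte 3: read out[2]='S', append. Buffer now: "SISIS"
  byte 4: read out[3]='I', append. Buffer now: "SISISI"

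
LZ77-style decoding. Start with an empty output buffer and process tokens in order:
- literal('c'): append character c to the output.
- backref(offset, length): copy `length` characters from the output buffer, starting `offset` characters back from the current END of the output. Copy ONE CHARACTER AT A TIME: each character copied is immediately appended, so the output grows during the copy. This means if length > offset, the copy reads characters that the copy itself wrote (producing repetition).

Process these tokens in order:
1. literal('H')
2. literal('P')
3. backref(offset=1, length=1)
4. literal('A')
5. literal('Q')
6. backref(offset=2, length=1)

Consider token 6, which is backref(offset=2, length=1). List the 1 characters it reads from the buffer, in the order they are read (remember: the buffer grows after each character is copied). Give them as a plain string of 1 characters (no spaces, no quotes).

Answer: A

Derivation:
Token 1: literal('H'). Output: "H"
Token 2: literal('P'). Output: "HP"
Token 3: backref(off=1, len=1). Copied 'P' from pos 1. Output: "HPP"
Token 4: literal('A'). Output: "HPPA"
Token 5: literal('Q'). Output: "HPPAQ"
Token 6: backref(off=2, len=1). Buffer before: "HPPAQ" (len 5)
  byte 1: read out[3]='A', append. Buffer now: "HPPAQA"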